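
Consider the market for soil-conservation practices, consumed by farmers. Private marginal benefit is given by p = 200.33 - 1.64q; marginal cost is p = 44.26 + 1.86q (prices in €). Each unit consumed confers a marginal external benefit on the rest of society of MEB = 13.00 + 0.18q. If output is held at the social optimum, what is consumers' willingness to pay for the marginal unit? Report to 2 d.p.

P = €116.81

Social marginal benefit = demand + MEB = 213.33 - 1.46q.
Set SMB = MC: 213.33 - 1.46q = 44.26 + 1.86q → q* = 50.9247.
Consumer price on the demand curve at q*: 200.33 − 1.64×50.9247 = 116.8135.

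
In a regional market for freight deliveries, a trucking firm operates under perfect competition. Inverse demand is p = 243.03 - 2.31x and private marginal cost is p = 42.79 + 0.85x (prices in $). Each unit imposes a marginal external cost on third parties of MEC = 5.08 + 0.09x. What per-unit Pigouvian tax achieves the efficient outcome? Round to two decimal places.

tax = $10.48 per unit

Social marginal cost = private MC + MEC = 47.87 + 0.94x.
Set SMC = demand: 47.87 + 0.94x = 243.03 - 2.31x → x* = 60.0492.
The Pigouvian tax equals MEC at x*: 5.08 + 0.09×60.0492 = 10.4844.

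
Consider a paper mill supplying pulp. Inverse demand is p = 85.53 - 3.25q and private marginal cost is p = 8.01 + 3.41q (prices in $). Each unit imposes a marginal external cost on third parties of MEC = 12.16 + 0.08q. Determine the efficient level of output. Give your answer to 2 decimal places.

Social marginal cost = private MC + MEC = 20.17 + 3.49q.
Set SMC = demand: 20.17 + 3.49q = 85.53 - 3.25q → q* = 9.6973.

q* = 9.70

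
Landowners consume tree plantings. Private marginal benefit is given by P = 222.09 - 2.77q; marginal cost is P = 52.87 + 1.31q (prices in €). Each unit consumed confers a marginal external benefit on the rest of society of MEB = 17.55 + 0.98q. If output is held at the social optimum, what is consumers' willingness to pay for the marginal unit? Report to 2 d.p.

Social marginal benefit = demand + MEB = 239.64 - 1.79q.
Set SMB = MC: 239.64 - 1.79q = 52.87 + 1.31q → q* = 60.2484.
Consumer price on the demand curve at q*: 222.09 − 2.77×60.2484 = 55.2019.

P = €55.20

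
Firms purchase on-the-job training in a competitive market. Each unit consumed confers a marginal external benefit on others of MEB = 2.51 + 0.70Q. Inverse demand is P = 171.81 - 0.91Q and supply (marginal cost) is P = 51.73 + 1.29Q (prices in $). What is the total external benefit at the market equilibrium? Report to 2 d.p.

Market equilibrium (private): 51.73 + 1.29Q = 171.81 - 0.91Q → Q_m = 54.5818.
Total external benefit = ∫₀^{Q_m} (2.51 + 0.70Q) dQ = 2.51×54.5818 + ½×0.70×54.5818² = 1179.7108.

$1179.71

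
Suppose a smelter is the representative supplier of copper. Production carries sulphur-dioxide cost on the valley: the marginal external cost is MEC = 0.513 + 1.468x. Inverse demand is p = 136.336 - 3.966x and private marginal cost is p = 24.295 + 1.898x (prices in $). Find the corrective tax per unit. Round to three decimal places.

Social marginal cost = private MC + MEC = 24.808 + 3.366x.
Set SMC = demand: 24.808 + 3.366x = 136.336 - 3.966x → x* = 15.2111.
The Pigouvian tax equals MEC at x*: 0.513 + 1.468×15.2111 = 22.8429.

tax = $22.843 per unit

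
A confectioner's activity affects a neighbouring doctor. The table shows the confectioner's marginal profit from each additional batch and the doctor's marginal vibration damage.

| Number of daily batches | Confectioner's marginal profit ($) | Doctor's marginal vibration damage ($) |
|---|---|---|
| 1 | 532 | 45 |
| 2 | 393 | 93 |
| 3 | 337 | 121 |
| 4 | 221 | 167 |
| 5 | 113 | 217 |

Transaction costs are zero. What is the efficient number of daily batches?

4

Bargaining reaches the level where marginal profit last exceeds marginal vibration damage.
That holds through level 4 (221 ≥ 167) but not at 5 (113 < 217).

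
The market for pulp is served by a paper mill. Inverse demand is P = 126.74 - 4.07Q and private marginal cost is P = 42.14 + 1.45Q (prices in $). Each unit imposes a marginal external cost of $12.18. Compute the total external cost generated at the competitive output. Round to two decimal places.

Market equilibrium (private): 42.14 + 1.45Q = 126.74 - 4.07Q → Q_m = 15.3261.
Total external cost = MEC × Q_m = 12.18 × 15.3261 = 186.6719.

$186.67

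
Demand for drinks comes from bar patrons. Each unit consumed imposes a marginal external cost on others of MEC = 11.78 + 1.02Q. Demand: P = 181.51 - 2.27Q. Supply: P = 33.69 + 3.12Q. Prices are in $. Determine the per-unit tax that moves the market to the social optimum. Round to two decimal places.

Social marginal benefit = demand − MEC = 169.73 - 3.29Q.
Set SMB = MC: 169.73 - 3.29Q = 33.69 + 3.12Q → Q* = 21.2231.
The Pigouvian tax equals MEC at Q*: 11.78 + 1.02×21.2231 = 33.4276.

tax = $33.43 per unit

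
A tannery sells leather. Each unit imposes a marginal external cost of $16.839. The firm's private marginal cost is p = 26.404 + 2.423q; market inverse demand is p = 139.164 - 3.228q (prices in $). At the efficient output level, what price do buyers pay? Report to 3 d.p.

Social marginal cost = private MC + MEC = 43.243 + 2.423q.
Set SMC = demand: 43.243 + 2.423q = 139.164 - 3.228q → q* = 16.9742.
Consumer price on the demand curve at q*: 139.164 − 3.228×16.9742 = 84.3713.

P = $84.371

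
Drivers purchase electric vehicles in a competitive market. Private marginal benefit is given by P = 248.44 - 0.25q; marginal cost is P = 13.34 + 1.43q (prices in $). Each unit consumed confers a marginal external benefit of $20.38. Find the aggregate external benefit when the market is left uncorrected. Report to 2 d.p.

$2851.99

Market equilibrium (private): 13.34 + 1.43q = 248.44 - 0.25q → q_m = 139.9405.
Total external benefit = MEB × q_m = 20.38 × 139.9405 = 2851.9874.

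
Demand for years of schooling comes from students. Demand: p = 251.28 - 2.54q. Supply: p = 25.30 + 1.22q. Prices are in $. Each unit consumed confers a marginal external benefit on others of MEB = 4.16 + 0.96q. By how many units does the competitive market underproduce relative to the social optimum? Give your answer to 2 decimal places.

22.09 units

Market equilibrium (private): 25.30 + 1.22q = 251.28 - 2.54q → q_m = 60.1011.
Social marginal benefit = demand + MEB = 255.44 - 1.58q.
Set SMB = MC: 255.44 - 1.58q = 25.30 + 1.22q → q* = 82.1929.
Gap = |60.1011 − 82.1929| = 22.0918.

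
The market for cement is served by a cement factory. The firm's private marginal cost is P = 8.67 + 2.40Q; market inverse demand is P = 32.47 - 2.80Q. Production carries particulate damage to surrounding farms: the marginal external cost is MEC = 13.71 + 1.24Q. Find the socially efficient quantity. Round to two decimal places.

Q* = 1.57

Social marginal cost = private MC + MEC = 22.38 + 3.64Q.
Set SMC = demand: 22.38 + 3.64Q = 32.47 - 2.80Q → Q* = 1.5668.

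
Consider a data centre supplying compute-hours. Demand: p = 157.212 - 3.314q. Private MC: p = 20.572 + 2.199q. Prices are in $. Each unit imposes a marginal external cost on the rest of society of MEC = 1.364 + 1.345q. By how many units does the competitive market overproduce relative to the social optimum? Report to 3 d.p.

5.060 units

Market equilibrium (private): 20.572 + 2.199q = 157.212 - 3.314q → q_m = 24.7851.
Social marginal cost = private MC + MEC = 21.936 + 3.544q.
Set SMC = demand: 21.936 + 3.544q = 157.212 - 3.314q → q* = 19.7253.
Gap = |24.7851 − 19.7253| = 5.0598.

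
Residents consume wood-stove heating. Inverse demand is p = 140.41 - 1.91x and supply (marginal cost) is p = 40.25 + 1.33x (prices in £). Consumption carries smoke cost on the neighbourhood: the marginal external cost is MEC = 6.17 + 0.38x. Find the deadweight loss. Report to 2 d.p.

Market equilibrium (private): 40.25 + 1.33x = 140.41 - 1.91x → x_m = 30.9136.
Social marginal benefit = demand − MEC = 134.24 - 2.29x.
Set SMB = MC: 134.24 - 2.29x = 40.25 + 1.33x → x* = 25.9641.
Between x* and x_m the wedge MC − SMB runs linearly from 0 to MEC(x_m), so the loss is a triangle.
DWL = ½ × 4.9495 × 17.9172 = 44.3406.

DWL = £44.34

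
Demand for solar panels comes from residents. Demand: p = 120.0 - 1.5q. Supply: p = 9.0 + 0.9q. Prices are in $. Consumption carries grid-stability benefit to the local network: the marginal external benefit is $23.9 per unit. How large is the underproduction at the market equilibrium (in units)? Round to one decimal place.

Market equilibrium (private): 9.0 + 0.9q = 120.0 - 1.5q → q_m = 46.2500.
Social marginal benefit = demand + MEB = 143.9 - 1.5q.
Set SMB = MC: 143.9 - 1.5q = 9.0 + 0.9q → q* = 56.2083.
Gap = |46.2500 − 56.2083| = 9.9583.

10.0 units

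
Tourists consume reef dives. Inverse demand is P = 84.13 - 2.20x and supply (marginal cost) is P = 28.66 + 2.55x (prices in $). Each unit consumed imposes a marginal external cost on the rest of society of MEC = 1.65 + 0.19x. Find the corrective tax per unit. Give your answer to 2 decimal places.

Social marginal benefit = demand − MEC = 82.48 - 2.39x.
Set SMB = MC: 82.48 - 2.39x = 28.66 + 2.55x → x* = 10.8947.
The Pigouvian tax equals MEC at x*: 1.65 + 0.19×10.8947 = 3.7200.

tax = $3.72 per unit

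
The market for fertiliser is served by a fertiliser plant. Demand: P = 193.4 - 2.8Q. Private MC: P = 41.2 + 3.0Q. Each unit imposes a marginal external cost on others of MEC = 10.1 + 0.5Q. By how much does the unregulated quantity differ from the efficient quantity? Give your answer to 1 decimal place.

3.7 units

Market equilibrium (private): 41.2 + 3.0Q = 193.4 - 2.8Q → Q_m = 26.2414.
Social marginal cost = private MC + MEC = 51.3 + 3.5Q.
Set SMC = demand: 51.3 + 3.5Q = 193.4 - 2.8Q → Q* = 22.5556.
Gap = |26.2414 − 22.5556| = 3.6858.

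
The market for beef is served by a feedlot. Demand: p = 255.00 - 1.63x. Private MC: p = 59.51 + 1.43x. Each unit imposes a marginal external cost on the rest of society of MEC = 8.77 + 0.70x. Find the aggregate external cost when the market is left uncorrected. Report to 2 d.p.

1988.76

Market equilibrium (private): 59.51 + 1.43x = 255.00 - 1.63x → x_m = 63.8856.
Total external cost = ∫₀^{x_m} (8.77 + 0.70x) dx = 8.77×63.8856 + ½×0.70×63.8856² = 1988.7562.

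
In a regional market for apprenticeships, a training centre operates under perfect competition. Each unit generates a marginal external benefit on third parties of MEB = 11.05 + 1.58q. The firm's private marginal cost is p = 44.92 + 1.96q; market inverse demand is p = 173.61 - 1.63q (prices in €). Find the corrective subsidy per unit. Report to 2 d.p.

subsidy = €120.90 per unit

Social marginal cost = private MC − MEB = 33.87 + 0.38q.
Set SMC = demand: 33.87 + 0.38q = 173.61 - 1.63q → q* = 69.5224.
The Pigouvian subsidy equals MEB at q*: 11.05 + 1.58×69.5224 = 120.8954.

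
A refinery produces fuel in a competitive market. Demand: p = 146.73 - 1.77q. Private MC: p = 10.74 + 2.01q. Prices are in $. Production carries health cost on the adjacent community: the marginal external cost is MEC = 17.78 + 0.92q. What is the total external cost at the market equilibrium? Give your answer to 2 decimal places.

Market equilibrium (private): 10.74 + 2.01q = 146.73 - 1.77q → q_m = 35.9762.
Total external cost = ∫₀^{q_m} (17.78 + 0.92q) dq = 17.78×35.9762 + ½×0.92×35.9762² = 1235.0288.

$1235.03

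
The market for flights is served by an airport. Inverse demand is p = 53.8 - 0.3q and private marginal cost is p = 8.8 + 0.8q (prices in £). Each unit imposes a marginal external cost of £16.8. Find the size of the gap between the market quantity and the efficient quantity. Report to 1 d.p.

Market equilibrium (private): 8.8 + 0.8q = 53.8 - 0.3q → q_m = 40.9091.
Social marginal cost = private MC + MEC = 25.6 + 0.8q.
Set SMC = demand: 25.6 + 0.8q = 53.8 - 0.3q → q* = 25.6364.
Gap = |40.9091 − 25.6364| = 15.2727.

15.3 units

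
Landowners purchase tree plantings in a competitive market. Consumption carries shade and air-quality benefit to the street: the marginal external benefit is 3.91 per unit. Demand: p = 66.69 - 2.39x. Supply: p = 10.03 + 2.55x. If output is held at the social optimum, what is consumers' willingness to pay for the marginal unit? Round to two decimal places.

P = 37.39

Social marginal benefit = demand + MEB = 70.60 - 2.39x.
Set SMB = MC: 70.60 - 2.39x = 10.03 + 2.55x → x* = 12.2611.
Consumer price on the demand curve at x*: 66.69 − 2.39×12.2611 = 37.3860.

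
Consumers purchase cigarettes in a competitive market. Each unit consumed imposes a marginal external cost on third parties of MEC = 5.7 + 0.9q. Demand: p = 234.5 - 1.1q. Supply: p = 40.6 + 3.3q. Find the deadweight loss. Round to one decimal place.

DWL = 194.1

Market equilibrium (private): 40.6 + 3.3q = 234.5 - 1.1q → q_m = 44.0682.
Social marginal benefit = demand − MEC = 228.8 - 2.0q.
Set SMB = MC: 228.8 - 2.0q = 40.6 + 3.3q → q* = 35.5094.
The loss is the area between SMB and MC from q* to q_m; with linear curves that's a triangle of height MEC(q_m).
DWL = ½ × 8.5588 × 45.3614 = 194.1196.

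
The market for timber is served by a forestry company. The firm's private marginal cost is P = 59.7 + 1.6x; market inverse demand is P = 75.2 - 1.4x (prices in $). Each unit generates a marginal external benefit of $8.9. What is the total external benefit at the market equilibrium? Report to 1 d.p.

Market equilibrium (private): 59.7 + 1.6x = 75.2 - 1.4x → x_m = 5.1667.
Total external benefit = MEB × x_m = 8.9 × 5.1667 = 45.9836.

$46.0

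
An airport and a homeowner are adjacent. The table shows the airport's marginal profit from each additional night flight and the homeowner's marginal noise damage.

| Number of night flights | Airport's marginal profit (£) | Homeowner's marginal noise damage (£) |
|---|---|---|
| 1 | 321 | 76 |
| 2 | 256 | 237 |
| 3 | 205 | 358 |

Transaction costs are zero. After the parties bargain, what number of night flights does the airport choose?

2

Bargaining reaches the level where marginal profit last exceeds marginal noise damage.
That holds through level 2 (256 ≥ 237) but not at 3 (205 < 358).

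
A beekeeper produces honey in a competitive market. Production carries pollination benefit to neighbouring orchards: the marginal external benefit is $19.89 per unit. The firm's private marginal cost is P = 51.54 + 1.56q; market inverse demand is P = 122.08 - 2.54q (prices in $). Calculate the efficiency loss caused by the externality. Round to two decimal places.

Market equilibrium (private): 51.54 + 1.56q = 122.08 - 2.54q → q_m = 17.2049.
Social marginal cost = private MC − MEB = 31.65 + 1.56q.
Set SMC = demand: 31.65 + 1.56q = 122.08 - 2.54q → q* = 22.0561.
The loss is the area between SMC and demand from q* to q_m; with linear curves that's a triangle of height MEB(q_m).
DWL = ½ × 4.8512 × 19.8900 = 48.2452.

DWL = $48.25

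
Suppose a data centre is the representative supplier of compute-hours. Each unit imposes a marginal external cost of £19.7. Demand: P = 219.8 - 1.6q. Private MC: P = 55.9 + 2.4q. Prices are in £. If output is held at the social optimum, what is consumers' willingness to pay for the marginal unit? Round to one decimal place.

Social marginal cost = private MC + MEC = 75.6 + 2.4q.
Set SMC = demand: 75.6 + 2.4q = 219.8 - 1.6q → q* = 36.0500.
Consumer price on the demand curve at q*: 219.8 − 1.6×36.0500 = 162.1200.

P = £162.1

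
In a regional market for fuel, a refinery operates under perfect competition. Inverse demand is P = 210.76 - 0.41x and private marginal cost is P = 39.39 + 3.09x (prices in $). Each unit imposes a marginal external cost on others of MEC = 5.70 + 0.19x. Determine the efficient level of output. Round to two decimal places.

x* = 44.90

Social marginal cost = private MC + MEC = 45.09 + 3.28x.
Set SMC = demand: 45.09 + 3.28x = 210.76 - 0.41x → x* = 44.8970.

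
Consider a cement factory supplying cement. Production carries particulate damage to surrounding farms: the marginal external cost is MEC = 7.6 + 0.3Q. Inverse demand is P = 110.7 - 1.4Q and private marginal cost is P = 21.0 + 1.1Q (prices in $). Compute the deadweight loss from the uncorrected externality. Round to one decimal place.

Market equilibrium (private): 21.0 + 1.1Q = 110.7 - 1.4Q → Q_m = 35.8800.
Social marginal cost = private MC + MEC = 28.6 + 1.4Q.
Set SMC = demand: 28.6 + 1.4Q = 110.7 - 1.4Q → Q* = 29.3214.
Between Q* and Q_m the wedge SMC − demand runs linearly from 0 to MEC(Q_m), so the loss is a triangle.
DWL = ½ × 6.5586 × 18.3640 = 60.2211.

DWL = $60.2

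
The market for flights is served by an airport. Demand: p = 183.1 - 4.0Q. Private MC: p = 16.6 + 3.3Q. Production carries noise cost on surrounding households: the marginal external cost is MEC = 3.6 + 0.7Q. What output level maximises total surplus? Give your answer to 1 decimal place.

Q* = 20.4

Social marginal cost = private MC + MEC = 20.2 + 4.0Q.
Set SMC = demand: 20.2 + 4.0Q = 183.1 - 4.0Q → Q* = 20.3625.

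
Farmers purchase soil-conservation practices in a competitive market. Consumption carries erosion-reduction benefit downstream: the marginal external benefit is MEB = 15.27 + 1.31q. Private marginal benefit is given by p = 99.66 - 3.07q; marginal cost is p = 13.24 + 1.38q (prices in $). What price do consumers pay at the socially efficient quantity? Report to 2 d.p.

P = $0.24

Social marginal benefit = demand + MEB = 114.93 - 1.76q.
Set SMB = MC: 114.93 - 1.76q = 13.24 + 1.38q → q* = 32.3854.
Consumer price on the demand curve at q*: 99.66 − 3.07×32.3854 = 0.2368.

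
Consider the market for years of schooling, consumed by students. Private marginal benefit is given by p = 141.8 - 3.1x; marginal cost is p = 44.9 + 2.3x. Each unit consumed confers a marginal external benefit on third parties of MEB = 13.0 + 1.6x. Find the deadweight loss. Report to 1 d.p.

DWL = 228.9

Market equilibrium (private): 44.9 + 2.3x = 141.8 - 3.1x → x_m = 17.9444.
Social marginal benefit = demand + MEB = 154.8 - 1.5x.
Set SMB = MC: 154.8 - 1.5x = 44.9 + 2.3x → x* = 28.9211.
The loss is the area between SMB and MC from x* to x_m; with linear curves that's a triangle of height MEB(x_m).
DWL = ½ × 10.9767 × 41.7111 = 228.9251.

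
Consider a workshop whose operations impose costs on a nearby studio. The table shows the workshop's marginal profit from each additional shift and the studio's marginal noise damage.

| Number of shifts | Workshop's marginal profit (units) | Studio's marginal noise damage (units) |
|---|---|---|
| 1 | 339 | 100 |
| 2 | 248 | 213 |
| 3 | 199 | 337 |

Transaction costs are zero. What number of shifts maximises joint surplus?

2

Bargaining reaches the level where marginal profit last exceeds marginal noise damage.
That holds through level 2 (248 ≥ 213) but not at 3 (199 < 337).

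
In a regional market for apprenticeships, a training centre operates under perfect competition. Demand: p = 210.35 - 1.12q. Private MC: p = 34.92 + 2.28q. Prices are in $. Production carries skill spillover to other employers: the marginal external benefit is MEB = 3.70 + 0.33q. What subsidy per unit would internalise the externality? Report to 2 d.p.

Social marginal cost = private MC − MEB = 31.22 + 1.95q.
Set SMC = demand: 31.22 + 1.95q = 210.35 - 1.12q → q* = 58.3485.
The Pigouvian subsidy equals MEB at q*: 3.70 + 0.33×58.3485 = 22.9550.

subsidy = $22.96 per unit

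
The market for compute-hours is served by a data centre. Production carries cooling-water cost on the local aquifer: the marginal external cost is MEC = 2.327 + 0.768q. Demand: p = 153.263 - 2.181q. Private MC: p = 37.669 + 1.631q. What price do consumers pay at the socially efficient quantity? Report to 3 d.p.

Social marginal cost = private MC + MEC = 39.996 + 2.399q.
Set SMC = demand: 39.996 + 2.399q = 153.263 - 2.181q → q* = 24.7308.
Consumer price on the demand curve at q*: 153.263 − 2.181×24.7308 = 99.3251.

P = 99.325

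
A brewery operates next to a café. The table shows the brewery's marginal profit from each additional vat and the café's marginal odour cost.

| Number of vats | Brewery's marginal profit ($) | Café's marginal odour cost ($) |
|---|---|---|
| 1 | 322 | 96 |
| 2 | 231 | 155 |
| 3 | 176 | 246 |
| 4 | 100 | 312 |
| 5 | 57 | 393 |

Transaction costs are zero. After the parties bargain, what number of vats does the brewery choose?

2

Bargaining reaches the level where marginal profit last exceeds marginal odour cost.
That holds through level 2 (231 ≥ 155) but not at 3 (176 < 246).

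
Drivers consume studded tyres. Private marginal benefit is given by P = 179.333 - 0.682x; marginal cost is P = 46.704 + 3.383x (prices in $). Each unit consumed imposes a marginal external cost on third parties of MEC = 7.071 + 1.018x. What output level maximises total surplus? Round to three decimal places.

Social marginal benefit = demand − MEC = 172.262 - 1.700x.
Set SMB = MC: 172.262 - 1.700x = 46.704 + 3.383x → x* = 24.7016.

x* = 24.702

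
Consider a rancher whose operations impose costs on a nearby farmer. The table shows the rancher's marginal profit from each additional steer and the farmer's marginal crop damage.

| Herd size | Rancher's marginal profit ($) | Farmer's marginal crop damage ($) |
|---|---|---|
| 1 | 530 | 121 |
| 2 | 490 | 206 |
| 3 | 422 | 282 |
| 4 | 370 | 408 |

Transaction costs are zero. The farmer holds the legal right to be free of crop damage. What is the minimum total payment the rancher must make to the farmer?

Efficient level: marginal profit ≥ marginal crop damage through level 3, so k* = 3.
With the farmer holding the right, the rancher must at least compensate total damage at k*: 121 + 206 + 282 = 609.

$609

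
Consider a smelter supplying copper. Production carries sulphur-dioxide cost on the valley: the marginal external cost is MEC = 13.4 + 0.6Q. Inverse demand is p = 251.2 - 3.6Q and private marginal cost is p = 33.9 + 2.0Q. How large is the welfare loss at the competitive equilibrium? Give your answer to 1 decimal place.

Market equilibrium (private): 33.9 + 2.0Q = 251.2 - 3.6Q → Q_m = 38.8036.
Social marginal cost = private MC + MEC = 47.3 + 2.6Q.
Set SMC = demand: 47.3 + 2.6Q = 251.2 - 3.6Q → Q* = 32.8871.
Between Q* and Q_m the wedge SMC − demand runs linearly from 0 to MEC(Q_m), so the loss is a triangle.
DWL = ½ × 5.9165 × 36.6821 = 108.5148.

DWL = 108.5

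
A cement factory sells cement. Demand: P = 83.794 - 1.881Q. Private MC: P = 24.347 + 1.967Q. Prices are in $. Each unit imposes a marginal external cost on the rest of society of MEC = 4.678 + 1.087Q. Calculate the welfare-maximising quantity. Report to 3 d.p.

Q* = 11.098

Social marginal cost = private MC + MEC = 29.025 + 3.054Q.
Set SMC = demand: 29.025 + 3.054Q = 83.794 - 1.881Q → Q* = 11.0981.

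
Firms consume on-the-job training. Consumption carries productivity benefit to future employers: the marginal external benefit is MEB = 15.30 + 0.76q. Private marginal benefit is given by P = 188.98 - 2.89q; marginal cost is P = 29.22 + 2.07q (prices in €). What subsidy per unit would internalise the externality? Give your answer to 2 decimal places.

Social marginal benefit = demand + MEB = 204.28 - 2.13q.
Set SMB = MC: 204.28 - 2.13q = 29.22 + 2.07q → q* = 41.6810.
The Pigouvian subsidy equals MEB at q*: 15.30 + 0.76×41.6810 = 46.9776.

subsidy = €46.98 per unit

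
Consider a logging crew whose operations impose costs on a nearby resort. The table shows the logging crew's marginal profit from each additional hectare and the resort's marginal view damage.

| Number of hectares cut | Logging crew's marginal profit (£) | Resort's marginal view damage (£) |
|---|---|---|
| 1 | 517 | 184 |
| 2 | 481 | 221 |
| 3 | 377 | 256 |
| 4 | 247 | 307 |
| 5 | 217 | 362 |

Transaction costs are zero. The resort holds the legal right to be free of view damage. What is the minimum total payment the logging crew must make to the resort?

Efficient level: marginal profit ≥ marginal view damage through level 3, so k* = 3.
With the resort holding the right, the logging crew must at least compensate total damage at k*: 184 + 221 + 256 = 661.

£661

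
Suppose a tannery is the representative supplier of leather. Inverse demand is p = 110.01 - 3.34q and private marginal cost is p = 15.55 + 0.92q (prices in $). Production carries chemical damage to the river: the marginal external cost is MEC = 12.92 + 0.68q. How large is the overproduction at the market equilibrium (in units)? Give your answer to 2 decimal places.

5.67 units

Market equilibrium (private): 15.55 + 0.92q = 110.01 - 3.34q → q_m = 22.1737.
Social marginal cost = private MC + MEC = 28.47 + 1.60q.
Set SMC = demand: 28.47 + 1.60q = 110.01 - 3.34q → q* = 16.5061.
Gap = |22.1737 − 16.5061| = 5.6676.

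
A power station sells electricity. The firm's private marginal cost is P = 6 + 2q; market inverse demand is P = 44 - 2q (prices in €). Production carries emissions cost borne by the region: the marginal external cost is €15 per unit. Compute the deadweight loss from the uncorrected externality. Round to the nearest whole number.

Market equilibrium (private): 6 + 2q = 44 - 2q → q_m = 9.5000.
Social marginal cost = private MC + MEC = 21 + 2q.
Set SMC = demand: 21 + 2q = 44 - 2q → q* = 5.7500.
Between q* and q_m the wedge SMC − demand runs linearly from 0 to MEC(q_m), so the loss is a triangle.
DWL = ½ × 3.7500 × 15.0000 = 28.1250.

DWL = €28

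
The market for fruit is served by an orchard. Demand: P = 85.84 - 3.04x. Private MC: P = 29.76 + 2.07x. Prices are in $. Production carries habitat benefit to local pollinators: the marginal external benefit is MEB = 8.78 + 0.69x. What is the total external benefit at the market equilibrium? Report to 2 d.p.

$137.91

Market equilibrium (private): 29.76 + 2.07x = 85.84 - 3.04x → x_m = 10.9746.
Total external benefit = ∫₀^{x_m} (8.78 + 0.69x) dx = 8.78×10.9746 + ½×0.69×10.9746² = 137.9094.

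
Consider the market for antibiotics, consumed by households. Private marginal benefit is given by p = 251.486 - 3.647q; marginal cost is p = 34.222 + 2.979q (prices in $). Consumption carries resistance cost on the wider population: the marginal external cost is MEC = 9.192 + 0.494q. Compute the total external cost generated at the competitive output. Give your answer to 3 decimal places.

$566.966

Market equilibrium (private): 34.222 + 2.979q = 251.486 - 3.647q → q_m = 32.7896.
Total external cost = ∫₀^{q_m} (9.192 + 0.494q) dq = 9.192×32.7896 + ½×0.494×32.7896² = 566.9660.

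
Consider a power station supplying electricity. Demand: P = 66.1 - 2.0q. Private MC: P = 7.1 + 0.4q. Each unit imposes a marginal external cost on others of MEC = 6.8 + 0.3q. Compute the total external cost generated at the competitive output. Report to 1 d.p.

Market equilibrium (private): 7.1 + 0.4q = 66.1 - 2.0q → q_m = 24.5833.
Total external cost = ∫₀^{q_m} (6.8 + 0.3q) dq = 6.8×24.5833 + ½×0.3×24.5833² = 257.8172.

257.8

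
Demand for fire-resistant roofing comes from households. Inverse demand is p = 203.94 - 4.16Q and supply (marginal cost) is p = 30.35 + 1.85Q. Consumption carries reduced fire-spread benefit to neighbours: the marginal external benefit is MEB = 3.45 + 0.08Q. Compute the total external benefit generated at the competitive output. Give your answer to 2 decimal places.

133.02

Market equilibrium (private): 30.35 + 1.85Q = 203.94 - 4.16Q → Q_m = 28.8835.
Total external benefit = ∫₀^{Q_m} (3.45 + 0.08Q) dQ = 3.45×28.8835 + ½×0.08×28.8835² = 133.0183.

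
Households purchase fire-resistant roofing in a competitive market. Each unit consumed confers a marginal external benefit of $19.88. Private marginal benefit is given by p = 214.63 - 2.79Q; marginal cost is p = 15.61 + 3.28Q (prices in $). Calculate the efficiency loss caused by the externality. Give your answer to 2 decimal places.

DWL = $32.55

Market equilibrium (private): 15.61 + 3.28Q = 214.63 - 2.79Q → Q_m = 32.7875.
Social marginal benefit = demand + MEB = 234.51 - 2.79Q.
Set SMB = MC: 234.51 - 2.79Q = 15.61 + 3.28Q → Q* = 36.0626.
Height of the DWL triangle at Q_m is SMB(Q_m) − MC(Q_m) = MEB(Q_m) = 19.8800.
DWL = ½ × 3.2751 × 19.8800 = 32.5545.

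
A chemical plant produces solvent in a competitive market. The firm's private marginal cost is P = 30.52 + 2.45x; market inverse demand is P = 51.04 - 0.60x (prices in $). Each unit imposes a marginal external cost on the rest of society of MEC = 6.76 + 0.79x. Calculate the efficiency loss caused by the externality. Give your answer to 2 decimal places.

DWL = $18.99

Market equilibrium (private): 30.52 + 2.45x = 51.04 - 0.60x → x_m = 6.7279.
Social marginal cost = private MC + MEC = 37.28 + 3.24x.
Set SMC = demand: 37.28 + 3.24x = 51.04 - 0.60x → x* = 3.5833.
Height of the DWL triangle at x_m is SMC(x_m) − demand(x_m) = MEC(x_m) = 12.0750.
DWL = ½ × 3.1446 × 12.0750 = 18.9855.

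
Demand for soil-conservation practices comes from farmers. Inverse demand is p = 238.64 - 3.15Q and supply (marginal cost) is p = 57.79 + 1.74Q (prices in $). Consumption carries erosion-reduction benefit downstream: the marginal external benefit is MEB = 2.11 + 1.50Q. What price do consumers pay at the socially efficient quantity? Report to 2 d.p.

Social marginal benefit = demand + MEB = 240.75 - 1.65Q.
Set SMB = MC: 240.75 - 1.65Q = 57.79 + 1.74Q → Q* = 53.9705.
Consumer price on the demand curve at Q*: 238.64 − 3.15×53.9705 = 68.6329.

P = $68.63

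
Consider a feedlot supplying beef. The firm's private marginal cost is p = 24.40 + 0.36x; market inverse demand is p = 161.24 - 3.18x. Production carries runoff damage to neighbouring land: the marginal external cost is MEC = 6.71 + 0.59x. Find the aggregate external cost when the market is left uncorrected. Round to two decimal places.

700.18

Market equilibrium (private): 24.40 + 0.36x = 161.24 - 3.18x → x_m = 38.6554.
Total external cost = ∫₀^{x_m} (6.71 + 0.59x) dx = 6.71×38.6554 + ½×0.59×38.6554² = 700.1785.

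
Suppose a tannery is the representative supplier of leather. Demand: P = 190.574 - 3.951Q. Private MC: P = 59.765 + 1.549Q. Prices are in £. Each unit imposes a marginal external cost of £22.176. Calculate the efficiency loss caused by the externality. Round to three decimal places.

Market equilibrium (private): 59.765 + 1.549Q = 190.574 - 3.951Q → Q_m = 23.7835.
Social marginal cost = private MC + MEC = 81.941 + 1.549Q.
Set SMC = demand: 81.941 + 1.549Q = 190.574 - 3.951Q → Q* = 19.7515.
The loss is the area between SMC and demand from Q* to Q_m; with linear curves that's a triangle of height MEC(Q_m).
DWL = ½ × 4.0320 × 22.1760 = 44.7068.

DWL = £44.707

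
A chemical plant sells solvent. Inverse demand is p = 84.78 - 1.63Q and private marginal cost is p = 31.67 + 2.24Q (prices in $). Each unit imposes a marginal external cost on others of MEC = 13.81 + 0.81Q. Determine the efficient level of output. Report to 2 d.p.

Q* = 8.40

Social marginal cost = private MC + MEC = 45.48 + 3.05Q.
Set SMC = demand: 45.48 + 3.05Q = 84.78 - 1.63Q → Q* = 8.3974.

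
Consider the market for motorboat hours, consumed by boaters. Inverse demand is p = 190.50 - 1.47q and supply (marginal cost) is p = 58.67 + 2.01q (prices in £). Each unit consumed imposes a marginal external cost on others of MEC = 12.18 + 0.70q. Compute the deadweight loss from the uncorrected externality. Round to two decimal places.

DWL = £179.13

Market equilibrium (private): 58.67 + 2.01q = 190.50 - 1.47q → q_m = 37.8822.
Social marginal benefit = demand − MEC = 178.32 - 2.17q.
Set SMB = MC: 178.32 - 2.17q = 58.67 + 2.01q → q* = 28.6244.
The welfare-loss triangle has base |q_m − q*| and height MEC(q_m) (the vertical gap between SMB and MC is zero at q* and MEC at q_m).
DWL = ½ × 9.2578 × 38.6975 = 179.1269.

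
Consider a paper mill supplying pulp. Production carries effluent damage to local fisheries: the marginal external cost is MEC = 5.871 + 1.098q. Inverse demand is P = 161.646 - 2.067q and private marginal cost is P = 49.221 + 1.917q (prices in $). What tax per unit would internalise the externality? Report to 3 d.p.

Social marginal cost = private MC + MEC = 55.092 + 3.015q.
Set SMC = demand: 55.092 + 3.015q = 161.646 - 2.067q → q* = 20.9669.
The Pigouvian tax equals MEC at q*: 5.871 + 1.098×20.9669 = 28.8927.

tax = $28.893 per unit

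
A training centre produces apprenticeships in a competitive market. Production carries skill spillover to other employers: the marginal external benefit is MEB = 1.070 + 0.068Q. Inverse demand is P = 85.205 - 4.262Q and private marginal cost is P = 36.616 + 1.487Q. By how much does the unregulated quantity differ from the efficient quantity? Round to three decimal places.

Market equilibrium (private): 36.616 + 1.487Q = 85.205 - 4.262Q → Q_m = 8.4517.
Social marginal cost = private MC − MEB = 35.546 + 1.419Q.
Set SMC = demand: 35.546 + 1.419Q = 85.205 - 4.262Q → Q* = 8.7412.
Gap = |8.4517 − 8.7412| = 0.2895.

0.290 units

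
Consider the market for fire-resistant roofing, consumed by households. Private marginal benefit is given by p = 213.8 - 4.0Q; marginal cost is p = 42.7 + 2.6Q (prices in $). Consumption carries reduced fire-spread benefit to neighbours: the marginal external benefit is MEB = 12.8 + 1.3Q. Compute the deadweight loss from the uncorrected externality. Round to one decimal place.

DWL = $204.0

Market equilibrium (private): 42.7 + 2.6Q = 213.8 - 4.0Q → Q_m = 25.9242.
Social marginal benefit = demand + MEB = 226.6 - 2.7Q.
Set SMB = MC: 226.6 - 2.7Q = 42.7 + 2.6Q → Q* = 34.6981.
The welfare-loss triangle has base |Q_m − Q*| and height MEB(Q_m) (the vertical gap between SMB and MC is zero at Q* and MEB at Q_m).
DWL = ½ × 8.7739 × 46.5015 = 203.9998.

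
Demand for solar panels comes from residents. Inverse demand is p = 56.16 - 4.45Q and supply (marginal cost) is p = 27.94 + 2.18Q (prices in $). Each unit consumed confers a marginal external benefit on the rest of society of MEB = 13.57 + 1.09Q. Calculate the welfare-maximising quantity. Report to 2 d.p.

Q* = 7.54

Social marginal benefit = demand + MEB = 69.73 - 3.36Q.
Set SMB = MC: 69.73 - 3.36Q = 27.94 + 2.18Q → Q* = 7.5433.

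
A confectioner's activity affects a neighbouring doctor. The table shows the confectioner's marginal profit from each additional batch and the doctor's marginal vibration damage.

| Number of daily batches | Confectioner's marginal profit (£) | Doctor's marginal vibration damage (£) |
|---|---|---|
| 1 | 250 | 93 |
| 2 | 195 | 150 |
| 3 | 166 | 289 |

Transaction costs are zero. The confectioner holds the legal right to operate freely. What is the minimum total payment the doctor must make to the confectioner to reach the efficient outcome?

£166

Left alone the confectioner would choose level 3 (marginal profit stays positive).
Efficient level: k* = 2 (marginal profit ≥ marginal vibration damage through 2).
The doctor must at least cover the confectioner's forgone profit from cutting 3→2: 166 = 166.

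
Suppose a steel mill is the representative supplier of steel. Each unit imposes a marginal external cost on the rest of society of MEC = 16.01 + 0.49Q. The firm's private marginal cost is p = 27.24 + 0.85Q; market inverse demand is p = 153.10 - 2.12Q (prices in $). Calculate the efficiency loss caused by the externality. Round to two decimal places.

Market equilibrium (private): 27.24 + 0.85Q = 153.10 - 2.12Q → Q_m = 42.3771.
Social marginal cost = private MC + MEC = 43.25 + 1.34Q.
Set SMC = demand: 43.25 + 1.34Q = 153.10 - 2.12Q → Q* = 31.7486.
Height of the DWL triangle at Q_m is SMC(Q_m) − demand(Q_m) = MEC(Q_m) = 36.7748.
DWL = ½ × 10.6285 × 36.7748 = 195.4305.

DWL = $195.43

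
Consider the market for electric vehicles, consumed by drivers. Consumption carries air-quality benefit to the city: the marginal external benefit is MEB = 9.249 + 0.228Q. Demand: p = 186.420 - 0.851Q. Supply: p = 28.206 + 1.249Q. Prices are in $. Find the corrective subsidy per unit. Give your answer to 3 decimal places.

subsidy = $29.645 per unit

Social marginal benefit = demand + MEB = 195.669 - 0.623Q.
Set SMB = MC: 195.669 - 0.623Q = 28.206 + 1.249Q → Q* = 89.4567.
The Pigouvian subsidy equals MEB at Q*: 9.249 + 0.228×89.4567 = 29.6451.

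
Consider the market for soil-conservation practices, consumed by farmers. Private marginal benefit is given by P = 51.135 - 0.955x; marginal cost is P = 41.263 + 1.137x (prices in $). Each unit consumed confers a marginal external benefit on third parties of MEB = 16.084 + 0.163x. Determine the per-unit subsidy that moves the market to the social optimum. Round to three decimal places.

Social marginal benefit = demand + MEB = 67.219 - 0.792x.
Set SMB = MC: 67.219 - 0.792x = 41.263 + 1.137x → x* = 13.4557.
The Pigouvian subsidy equals MEB at x*: 16.084 + 0.163×13.4557 = 18.2773.

subsidy = $18.277 per unit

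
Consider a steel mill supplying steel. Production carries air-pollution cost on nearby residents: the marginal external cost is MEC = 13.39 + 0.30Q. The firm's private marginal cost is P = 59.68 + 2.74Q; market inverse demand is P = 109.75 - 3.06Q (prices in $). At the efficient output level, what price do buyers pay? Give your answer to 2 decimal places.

P = $91.35

Social marginal cost = private MC + MEC = 73.07 + 3.04Q.
Set SMC = demand: 73.07 + 3.04Q = 109.75 - 3.06Q → Q* = 6.0131.
Consumer price on the demand curve at Q*: 109.75 − 3.06×6.0131 = 91.3499.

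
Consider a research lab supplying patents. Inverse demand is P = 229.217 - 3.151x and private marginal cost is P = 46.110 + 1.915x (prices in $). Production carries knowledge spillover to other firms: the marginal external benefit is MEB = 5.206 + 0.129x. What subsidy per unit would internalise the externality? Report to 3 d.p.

Social marginal cost = private MC − MEB = 40.904 + 1.786x.
Set SMC = demand: 40.904 + 1.786x = 229.217 - 3.151x → x* = 38.1432.
The Pigouvian subsidy equals MEB at x*: 5.206 + 0.129×38.1432 = 10.1265.

subsidy = $10.126 per unit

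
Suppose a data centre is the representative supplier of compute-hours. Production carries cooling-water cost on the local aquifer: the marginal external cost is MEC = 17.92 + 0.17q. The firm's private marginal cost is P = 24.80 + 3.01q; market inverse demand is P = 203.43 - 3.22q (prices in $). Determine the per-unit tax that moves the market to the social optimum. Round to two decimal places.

tax = $22.19 per unit

Social marginal cost = private MC + MEC = 42.72 + 3.18q.
Set SMC = demand: 42.72 + 3.18q = 203.43 - 3.22q → q* = 25.1109.
The Pigouvian tax equals MEC at q*: 17.92 + 0.17×25.1109 = 22.1889.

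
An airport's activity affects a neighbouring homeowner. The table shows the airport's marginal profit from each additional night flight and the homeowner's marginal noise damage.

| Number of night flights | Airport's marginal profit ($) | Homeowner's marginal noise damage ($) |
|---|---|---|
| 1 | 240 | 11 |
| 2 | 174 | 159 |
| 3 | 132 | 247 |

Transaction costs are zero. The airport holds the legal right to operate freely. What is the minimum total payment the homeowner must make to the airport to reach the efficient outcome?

$132

Left alone the airport would choose level 3 (marginal profit stays positive).
Efficient level: k* = 2 (marginal profit ≥ marginal noise damage through 2).
The homeowner must at least cover the airport's forgone profit from cutting 3→2: 132 = 132.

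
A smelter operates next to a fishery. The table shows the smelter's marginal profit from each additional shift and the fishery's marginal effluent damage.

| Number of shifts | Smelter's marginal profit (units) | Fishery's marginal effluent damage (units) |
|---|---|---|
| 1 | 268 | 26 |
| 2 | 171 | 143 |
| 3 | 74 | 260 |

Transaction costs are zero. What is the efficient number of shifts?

Bargaining reaches the level where marginal profit last exceeds marginal effluent damage.
That holds through level 2 (171 ≥ 143) but not at 3 (74 < 260).

2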